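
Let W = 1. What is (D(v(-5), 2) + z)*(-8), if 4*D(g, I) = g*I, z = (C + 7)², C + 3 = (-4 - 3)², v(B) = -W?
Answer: -22468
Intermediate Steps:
v(B) = -1 (v(B) = -1*1 = -1)
C = 46 (C = -3 + (-4 - 3)² = -3 + (-7)² = -3 + 49 = 46)
z = 2809 (z = (46 + 7)² = 53² = 2809)
D(g, I) = I*g/4 (D(g, I) = (g*I)/4 = (I*g)/4 = I*g/4)
(D(v(-5), 2) + z)*(-8) = ((¼)*2*(-1) + 2809)*(-8) = (-½ + 2809)*(-8) = (5617/2)*(-8) = -22468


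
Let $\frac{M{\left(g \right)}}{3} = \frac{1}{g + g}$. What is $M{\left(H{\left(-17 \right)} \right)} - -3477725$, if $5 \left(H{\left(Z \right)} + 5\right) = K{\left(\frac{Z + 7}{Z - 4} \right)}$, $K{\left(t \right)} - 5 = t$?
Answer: $\frac{570346837}{164} \approx 3.4777 \cdot 10^{6}$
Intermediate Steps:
$K{\left(t \right)} = 5 + t$
$H{\left(Z \right)} = -4 + \frac{7 + Z}{5 \left(-4 + Z\right)}$ ($H{\left(Z \right)} = -5 + \frac{5 + \frac{Z + 7}{Z - 4}}{5} = -5 + \frac{5 + \frac{7 + Z}{-4 + Z}}{5} = -5 + \left(1 + \frac{7 + Z}{5 \left(-4 + Z\right)}\right) = -4 + \frac{7 + Z}{5 \left(-4 + Z\right)}$)
$M{\left(g \right)} = \frac{3}{2 g}$ ($M{\left(g \right)} = \frac{3}{g + g} = \frac{3}{2 g}$)
$M{\left(H{\left(-17 \right)} \right)} - -3477725 = \frac{3}{2 \frac{87 - -323}{5 \left(-4 - 17\right)}} - -3477725 = \frac{3}{2 \frac{87 + 323}{5 \left(-21\right)}} + 3477725 = \frac{3}{2 \cdot \frac{1}{5} \left(- \frac{1}{21}\right) 410} + 3477725 = \frac{3}{2 \left(- \frac{82}{21}\right)} + 3477725 = \frac{3}{2} \left(- \frac{21}{82}\right) + 3477725 = - \frac{63}{164} + 3477725 = \frac{570346837}{164}$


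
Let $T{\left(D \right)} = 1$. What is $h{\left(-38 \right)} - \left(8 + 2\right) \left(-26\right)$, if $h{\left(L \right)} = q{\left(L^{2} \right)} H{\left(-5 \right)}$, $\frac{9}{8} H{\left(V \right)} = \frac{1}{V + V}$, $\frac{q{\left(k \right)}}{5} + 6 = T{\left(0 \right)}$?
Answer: $\frac{2360}{9} \approx 262.22$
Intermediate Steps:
$q{\left(k \right)} = -25$ ($q{\left(k \right)} = -30 + 5 \cdot 1 = -30 + 5 = -25$)
$H{\left(V \right)} = \frac{4}{9 V}$ ($H{\left(V \right)} = \frac{8}{9 \left(V + V\right)} = \frac{8}{9 \cdot 2 V} = \frac{8 \frac{1}{2 V}}{9} = \frac{4}{9 V}$)
$h{\left(L \right)} = \frac{20}{9}$ ($h{\left(L \right)} = - 25 \frac{4}{9 \left(-5\right)} = - 25 \cdot \frac{4}{9} \left(- \frac{1}{5}\right) = \left(-25\right) \left(- \frac{4}{45}\right) = \frac{20}{9}$)
$h{\left(-38 \right)} - \left(8 + 2\right) \left(-26\right) = \frac{20}{9} - \left(8 + 2\right) \left(-26\right) = \frac{20}{9} - 10 \left(-26\right) = \frac{20}{9} - -260 = \frac{20}{9} + 260 = \frac{2360}{9}$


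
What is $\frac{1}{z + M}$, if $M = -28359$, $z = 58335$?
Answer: $\frac{1}{29976} \approx 3.336 \cdot 10^{-5}$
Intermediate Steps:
$\frac{1}{z + M} = \frac{1}{58335 - 28359} = \frac{1}{29976}$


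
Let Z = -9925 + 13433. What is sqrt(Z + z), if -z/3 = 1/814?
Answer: sqrt(2324384326)/814 ≈ 59.228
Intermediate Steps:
z = -3/814 ≈ -0.0036855
Z = 3508
sqrt(Z + z) = sqrt(3508 - 3/814) = sqrt(2855509/814) = sqrt(2324384326)/814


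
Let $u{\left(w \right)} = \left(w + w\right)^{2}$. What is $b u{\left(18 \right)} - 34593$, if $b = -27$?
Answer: $-69585$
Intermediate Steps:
$u{\left(w \right)} = 4 w^{2}$ ($u{\left(w \right)} = \left(2 w\right)^{2} = 4 w^{2}$)
$b u{\left(18 \right)} - 34593 = - 27 \cdot 4 \cdot 18^{2} - 34593 = - 27 \cdot 4 \cdot 324 - 34593 = \left(-27\right) 1296 - 34593 = -34992 - 34593 = -69585$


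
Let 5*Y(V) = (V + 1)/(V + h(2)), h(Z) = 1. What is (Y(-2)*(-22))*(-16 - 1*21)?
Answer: 814/5 ≈ 162.80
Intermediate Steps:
Y(V) = ⅕ (Y(V) = ((V + 1)/(V + 1))/5 = ((1 + V)/(1 + V))/5 = (⅕)*1 = ⅕)
(Y(-2)*(-22))*(-16 - 1*21) = ((⅕)*(-22))*(-16 - 1*21) = -22*(-16 - 21)/5 = -22/5*(-37) = 814/5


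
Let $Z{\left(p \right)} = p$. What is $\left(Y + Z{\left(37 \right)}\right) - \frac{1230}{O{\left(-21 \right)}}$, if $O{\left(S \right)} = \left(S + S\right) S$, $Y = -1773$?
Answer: $- \frac{255397}{147} \approx -1737.4$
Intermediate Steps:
$O{\left(S \right)} = 2 S^{2}$ ($O{\left(S \right)} = 2 S S = 2 S^{2}$)
$\left(Y + Z{\left(37 \right)}\right) - \frac{1230}{O{\left(-21 \right)}} = \left(-1773 + 37\right) - \frac{1230}{2 \left(-21\right)^{2}} = -1736 - \frac{1230}{2 \cdot 441} = -1736 - \frac{1230}{882} = -1736 - \frac{205}{147} = - \frac{255397}{147}$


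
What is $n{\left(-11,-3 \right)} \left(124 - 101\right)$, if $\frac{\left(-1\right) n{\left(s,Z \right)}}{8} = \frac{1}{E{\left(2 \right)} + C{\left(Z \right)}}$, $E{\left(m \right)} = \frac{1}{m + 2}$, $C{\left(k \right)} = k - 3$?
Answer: $32$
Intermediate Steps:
$C{\left(k \right)} = -3 + k$ ($C{\left(k \right)} = k - 3 = -3 + k$)
$E{\left(m \right)} = \frac{1}{2 + m}$
$n{\left(s,Z \right)} = - \frac{8}{- \frac{11}{4} + Z}$ ($n{\left(s,Z \right)} = - \frac{8}{\frac{1}{2 + 2} + \left(-3 + Z\right)} = - \frac{8}{\frac{1}{4} + \left(-3 + Z\right)} = - \frac{8}{- \frac{11}{4} + Z}$)
$n{\left(-11,-3 \right)} \left(124 - 101\right) = - \frac{32}{-11 + 4 \left(-3\right)} \left(124 - 101\right) = - \frac{32}{-11 - 12} \cdot 23 = - \frac{32}{-23} \cdot 23 = \left(-32\right) \left(- \frac{1}{23}\right) 23 = \frac{32}{23} \cdot 23 = 32$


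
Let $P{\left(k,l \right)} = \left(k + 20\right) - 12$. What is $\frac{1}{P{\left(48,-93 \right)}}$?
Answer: $\frac{1}{56} \approx 0.017857$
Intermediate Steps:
$P{\left(k,l \right)} = 8 + k$ ($P{\left(k,l \right)} = \left(20 + k\right) - 12 = 8 + k$)
$\frac{1}{P{\left(48,-93 \right)}} = \frac{1}{8 + 48} = \frac{1}{56}$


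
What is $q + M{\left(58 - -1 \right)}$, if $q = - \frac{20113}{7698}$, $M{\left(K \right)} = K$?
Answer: $\frac{434069}{7698} \approx 56.387$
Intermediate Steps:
$q = - \frac{20113}{7698}$ ($q = \left(-20113\right) \frac{1}{7698} = - \frac{20113}{7698} \approx -2.6128$)
$q + M{\left(58 - -1 \right)} = - \frac{20113}{7698} + \left(58 - -1\right) = - \frac{20113}{7698} + \left(58 + 1\right) = - \frac{20113}{7698} + 59 = \frac{434069}{7698}$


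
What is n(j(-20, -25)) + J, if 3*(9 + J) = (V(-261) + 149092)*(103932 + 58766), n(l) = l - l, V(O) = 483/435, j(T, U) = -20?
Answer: 1172428957261/145 ≈ 8.0857e+9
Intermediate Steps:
V(O) = 161/145 (V(O) = 483*(1/435) = 161/145)
n(l) = 0
J = 1172428957261/145 (J = -9 + ((161/145 + 149092)*(103932 + 58766))/3 = -9 + ((21618501/145)*162698)/3 = -9 + (⅓)*(3517286875698/145) = -9 + 1172428958566/145 = 1172428957261/145 ≈ 8.0857e+9)
n(j(-20, -25)) + J = 0 + 1172428957261/145 = 1172428957261/145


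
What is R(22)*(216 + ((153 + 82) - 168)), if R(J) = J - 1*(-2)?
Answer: 6792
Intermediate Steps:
R(J) = 2 + J (R(J) = J + 2 = 2 + J)
R(22)*(216 + ((153 + 82) - 168)) = (2 + 22)*(216 + ((153 + 82) - 168)) = 24*(216 + (235 - 168)) = 24*(216 + 67) = 24*283 = 6792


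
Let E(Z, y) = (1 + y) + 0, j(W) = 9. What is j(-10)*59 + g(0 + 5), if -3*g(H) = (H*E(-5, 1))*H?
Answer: 1543/3 ≈ 514.33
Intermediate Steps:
E(Z, y) = 1 + y
g(H) = -2*H²/3 (g(H) = -H*(1 + 1)*H/3 = -H*2*H/3 = -2*H*H/3 = -2*H²/3)
j(-10)*59 + g(0 + 5) = 9*59 - 2*(0 + 5)²/3 = 531 - ⅔*5² = 531 - ⅔*25 = 531 - 50/3 = 1543/3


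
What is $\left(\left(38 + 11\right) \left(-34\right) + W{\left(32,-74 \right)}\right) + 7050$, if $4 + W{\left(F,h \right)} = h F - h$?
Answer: $3086$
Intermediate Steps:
$W{\left(F,h \right)} = -4 - h + F h$ ($W{\left(F,h \right)} = -4 + \left(h F - h\right) = -4 + \left(F h - h\right) = -4 + \left(- h + F h\right) = -4 - h + F h$)
$\left(\left(38 + 11\right) \left(-34\right) + W{\left(32,-74 \right)}\right) + 7050 = \left(\left(38 + 11\right) \left(-34\right) - 2298\right) + 7050 = \left(49 \left(-34\right) - 2298\right) + 7050 = \left(-1666 - 2298\right) + 7050 = -3964 + 7050 = 3086$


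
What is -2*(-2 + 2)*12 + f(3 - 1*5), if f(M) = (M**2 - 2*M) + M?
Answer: 6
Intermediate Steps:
f(M) = M**2 - M
-2*(-2 + 2)*12 + f(3 - 1*5) = -2*(-2 + 2)*12 + (3 - 1*5)*(-1 + (3 - 1*5)) = -2*0*12 + (3 - 5)*(-1 + (3 - 5)) = 0*12 - 2*(-1 - 2) = 0 - 2*(-3) = 0 + 6 = 6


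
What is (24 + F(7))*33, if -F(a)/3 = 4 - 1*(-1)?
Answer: 297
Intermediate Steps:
F(a) = -15 (F(a) = -3*(4 - 1*(-1)) = -3*(4 + 1) = -3*5 = -15)
(24 + F(7))*33 = (24 - 15)*33 = 9*33 = 297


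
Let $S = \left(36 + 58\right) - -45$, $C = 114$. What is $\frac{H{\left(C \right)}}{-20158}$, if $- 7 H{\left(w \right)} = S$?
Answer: $\frac{139}{141106} \approx 0.00098507$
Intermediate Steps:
$S = 139$ ($S = 94 + 45 = 139$)
$H{\left(w \right)} = - \frac{139}{7}$ ($H{\left(w \right)} = \left(- \frac{1}{7}\right) 139 = - \frac{139}{7}$)
$\frac{H{\left(C \right)}}{-20158} = - \frac{139}{7 \left(-20158\right)} = \left(- \frac{139}{7}\right) \left(- \frac{1}{20158}\right) = \frac{139}{141106}$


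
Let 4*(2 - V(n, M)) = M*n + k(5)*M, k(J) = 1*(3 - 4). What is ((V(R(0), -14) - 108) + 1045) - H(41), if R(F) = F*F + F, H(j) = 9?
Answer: 1853/2 ≈ 926.50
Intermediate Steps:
k(J) = -1 (k(J) = 1*(-1) = -1)
R(F) = F + F**2 (R(F) = F**2 + F = F + F**2)
V(n, M) = 2 + M/4 - M*n/4 (V(n, M) = 2 - (M*n - M)/4 = 2 - (-M + M*n)/4 = 2 + (M/4 - M*n/4) = 2 + M/4 - M*n/4)
((V(R(0), -14) - 108) + 1045) - H(41) = (((2 + (1/4)*(-14) - 1/4*(-14)*0*(1 + 0)) - 108) + 1045) - 1*9 = (((2 - 7/2 - 1/4*(-14)*0*1) - 108) + 1045) - 9 = (((2 - 7/2 - 1/4*(-14)*0) - 108) + 1045) - 9 = (((2 - 7/2 + 0) - 108) + 1045) - 9 = ((-3/2 - 108) + 1045) - 9 = (-219/2 + 1045) - 9 = 1871/2 - 9 = 1853/2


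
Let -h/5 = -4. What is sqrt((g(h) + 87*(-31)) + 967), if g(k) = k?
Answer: 3*I*sqrt(190) ≈ 41.352*I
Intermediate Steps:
h = 20 (h = -5*(-4) = 20)
sqrt((g(h) + 87*(-31)) + 967) = sqrt((20 + 87*(-31)) + 967) = sqrt((20 - 2697) + 967) = sqrt(-2677 + 967) = sqrt(-1710) = 3*I*sqrt(190)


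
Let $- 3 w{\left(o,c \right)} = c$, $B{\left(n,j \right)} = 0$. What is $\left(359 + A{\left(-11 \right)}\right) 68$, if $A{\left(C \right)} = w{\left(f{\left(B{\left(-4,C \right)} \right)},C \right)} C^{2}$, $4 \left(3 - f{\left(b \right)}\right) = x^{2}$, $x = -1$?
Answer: $\frac{163744}{3} \approx 54581.0$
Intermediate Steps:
$f{\left(b \right)} = \frac{11}{4}$ ($f{\left(b \right)} = 3 - \frac{\left(-1\right)^{2}}{4} = 3 - \frac{1}{4} = \frac{11}{4}$)
$w{\left(o,c \right)} = - \frac{c}{3}$
$A{\left(C \right)} = - \frac{C^{3}}{3}$ ($A{\left(C \right)} = - \frac{C}{3} C^{2} = - \frac{C^{3}}{3}$)
$\left(359 + A{\left(-11 \right)}\right) 68 = \left(359 - \frac{\left(-11\right)^{3}}{3}\right) 68 = \left(359 - - \frac{1331}{3}\right) 68 = \left(359 + \frac{1331}{3}\right) 68 = \frac{2408}{3} \cdot 68 = \frac{163744}{3}$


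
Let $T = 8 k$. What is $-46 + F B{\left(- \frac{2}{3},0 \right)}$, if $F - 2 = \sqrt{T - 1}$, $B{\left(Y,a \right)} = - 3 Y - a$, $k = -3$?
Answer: $-42 + 10 i \approx -42.0 + 10.0 i$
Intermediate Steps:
$B{\left(Y,a \right)} = - a - 3 Y$
$T = -24$ ($T = 8 \left(-3\right) = -24$)
$F = 2 + 5 i$ ($F = 2 + \sqrt{-24 - 1} = 2 + \sqrt{-25} = 2 + 5 i \approx 2.0 + 5.0 i$)
$-46 + F B{\left(- \frac{2}{3},0 \right)} = -46 + \left(2 + 5 i\right) \left(\left(-1\right) 0 - 3 \left(- \frac{2}{3}\right)\right) = -46 + \left(2 + 5 i\right) \left(0 - 3 \left(\left(-2\right) \frac{1}{3}\right)\right) = -46 + \left(2 + 5 i\right) \left(0 - -2\right) = -46 + \left(2 + 5 i\right) \left(0 + 2\right) = -46 + \left(2 + 5 i\right) 2 = -46 + \left(4 + 10 i\right) = -42 + 10 i$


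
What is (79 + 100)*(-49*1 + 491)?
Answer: 79118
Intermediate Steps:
(79 + 100)*(-49*1 + 491) = 179*(-49 + 491) = 179*442 = 79118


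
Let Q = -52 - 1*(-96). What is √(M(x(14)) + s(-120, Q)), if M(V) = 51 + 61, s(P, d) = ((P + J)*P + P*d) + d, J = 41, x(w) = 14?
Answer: 66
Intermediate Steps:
Q = 44 (Q = -52 + 96 = 44)
s(P, d) = d + P*d + P*(41 + P) (s(P, d) = ((P + 41)*P + P*d) + d = ((41 + P)*P + P*d) + d = (P*(41 + P) + P*d) + d = (P*d + P*(41 + P)) + d = d + P*d + P*(41 + P))
M(V) = 112
√(M(x(14)) + s(-120, Q)) = √(112 + (44 + (-120)² + 41*(-120) - 120*44)) = √(112 + (44 + 14400 - 4920 - 5280)) = √(112 + 4244) = √4356 = 66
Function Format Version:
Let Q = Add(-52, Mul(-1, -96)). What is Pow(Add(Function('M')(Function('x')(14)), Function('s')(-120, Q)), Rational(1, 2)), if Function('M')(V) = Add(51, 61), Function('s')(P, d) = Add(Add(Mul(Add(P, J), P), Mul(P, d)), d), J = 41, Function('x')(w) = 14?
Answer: 66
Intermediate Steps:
Q = 44 (Q = Add(-52, 96) = 44)
Function('s')(P, d) = Add(d, Mul(P, d), Mul(P, Add(41, P))) (Function('s')(P, d) = Add(Add(Mul(Add(P, 41), P), Mul(P, d)), d) = Add(Add(Mul(Add(41, P), P), Mul(P, d)), d) = Add(Add(Mul(P, Add(41, P)), Mul(P, d)), d) = Add(Add(Mul(P, d), Mul(P, Add(41, P))), d) = Add(d, Mul(P, d), Mul(P, Add(41, P))))
Function('M')(V) = 112
Pow(Add(Function('M')(Function('x')(14)), Function('s')(-120, Q)), Rational(1, 2)) = Pow(Add(112, Add(44, Pow(-120, 2), Mul(41, -120), Mul(-120, 44))), Rational(1, 2)) = Pow(Add(112, Add(44, 14400, -4920, -5280)), Rational(1, 2)) = Pow(Add(112, 4244), Rational(1, 2)) = Pow(4356, Rational(1, 2)) = 66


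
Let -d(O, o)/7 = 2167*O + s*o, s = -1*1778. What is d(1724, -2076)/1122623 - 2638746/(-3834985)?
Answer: -17855971330042/391385669605 ≈ -45.622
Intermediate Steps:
s = -1778
d(O, o) = -15169*O + 12446*o (d(O, o) = -7*(2167*O - 1778*o) = -7*(-1778*o + 2167*O) = -15169*O + 12446*o)
d(1724, -2076)/1122623 - 2638746/(-3834985) = (-15169*1724 + 12446*(-2076))/1122623 - 2638746/(-3834985) = (-26151356 - 25837896)*(1/1122623) - 2638746*(-1/3834985) = -51989252*1/1122623 + 239886/348635 = -51989252/1122623 + 239886/348635 = -17855971330042/391385669605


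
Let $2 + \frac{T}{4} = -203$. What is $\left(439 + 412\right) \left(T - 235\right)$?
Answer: $-897805$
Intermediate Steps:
$T = -820$ ($T = -8 + 4 \left(-203\right) = -8 - 812 = -820$)
$\left(439 + 412\right) \left(T - 235\right) = \left(439 + 412\right) \left(-820 - 235\right) = 851 \left(-1055\right) = -897805$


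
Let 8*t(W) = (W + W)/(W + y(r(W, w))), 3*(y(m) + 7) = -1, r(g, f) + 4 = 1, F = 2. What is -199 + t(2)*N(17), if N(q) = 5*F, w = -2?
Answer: -3199/16 ≈ -199.94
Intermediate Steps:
r(g, f) = -3 (r(g, f) = -4 + 1 = -3)
y(m) = -22/3 (y(m) = -7 + (1/3)*(-1) = -7 - 1/3 = -22/3)
t(W) = W/(4*(-22/3 + W)) (t(W) = ((W + W)/(W - 22/3))/8 = ((2*W)/(-22/3 + W))/8 = (2*W/(-22/3 + W))/8 = W/(4*(-22/3 + W)))
N(q) = 10 (N(q) = 5*2 = 10)
-199 + t(2)*N(17) = -199 + ((3/4)*2/(-22 + 3*2))*10 = -199 + ((3/4)*2/(-22 + 6))*10 = -199 + ((3/4)*2/(-16))*10 = -199 + ((3/4)*2*(-1/16))*10 = -199 - 3/32*10 = -199 - 15/16 = -3199/16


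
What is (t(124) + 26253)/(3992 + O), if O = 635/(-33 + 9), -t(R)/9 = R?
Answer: 603288/95173 ≈ 6.3389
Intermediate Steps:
t(R) = -9*R
O = -635/24 (O = 635/(-24) = -1/24*635 = -635/24 ≈ -26.458)
(t(124) + 26253)/(3992 + O) = (-9*124 + 26253)/(3992 - 635/24) = (-1116 + 26253)/(95173/24) = 25137*(24/95173) = 603288/95173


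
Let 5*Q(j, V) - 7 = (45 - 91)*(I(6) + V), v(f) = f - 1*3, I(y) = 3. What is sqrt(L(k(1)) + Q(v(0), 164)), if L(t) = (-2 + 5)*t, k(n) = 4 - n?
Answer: I*sqrt(1526) ≈ 39.064*I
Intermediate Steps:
L(t) = 3*t
v(f) = -3 + f (v(f) = f - 3 = -3 + f)
Q(j, V) = -131/5 - 46*V/5 (Q(j, V) = 7/5 + ((45 - 91)*(3 + V))/5 = 7/5 + (-46*(3 + V))/5 = 7/5 + (-138 - 46*V)/5 = 7/5 + (-138/5 - 46*V/5) = -131/5 - 46*V/5)
sqrt(L(k(1)) + Q(v(0), 164)) = sqrt(3*(4 - 1*1) + (-131/5 - 46/5*164)) = sqrt(3*(4 - 1) + (-131/5 - 7544/5)) = sqrt(3*3 - 1535) = sqrt(9 - 1535) = sqrt(-1526) = I*sqrt(1526)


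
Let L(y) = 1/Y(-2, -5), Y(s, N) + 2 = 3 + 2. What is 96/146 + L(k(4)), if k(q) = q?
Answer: 217/219 ≈ 0.99087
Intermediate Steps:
Y(s, N) = 3 (Y(s, N) = -2 + (3 + 2) = -2 + 5 = 3)
L(y) = ⅓ (L(y) = 1/3 = ⅓)
96/146 + L(k(4)) = 96/146 + ⅓ = (1/146)*96 + ⅓ = 48/73 + ⅓ = 217/219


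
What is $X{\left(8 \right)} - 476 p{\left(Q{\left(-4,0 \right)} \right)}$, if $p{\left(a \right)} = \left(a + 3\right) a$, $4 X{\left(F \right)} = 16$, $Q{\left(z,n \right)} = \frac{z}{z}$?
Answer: $-1900$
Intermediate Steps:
$Q{\left(z,n \right)} = 1$
$X{\left(F \right)} = 4$ ($X{\left(F \right)} = \frac{1}{4} \cdot 16 = 4$)
$p{\left(a \right)} = a \left(3 + a\right)$ ($p{\left(a \right)} = \left(3 + a\right) a = a \left(3 + a\right)$)
$X{\left(8 \right)} - 476 p{\left(Q{\left(-4,0 \right)} \right)} = 4 - 476 \cdot 1 \left(3 + 1\right) = 4 - 476 \cdot 1 \cdot 4 = 4 - 1904 = -1900$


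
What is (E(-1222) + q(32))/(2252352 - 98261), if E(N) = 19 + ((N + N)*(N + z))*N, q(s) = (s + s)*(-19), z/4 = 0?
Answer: -3649587293/2154091 ≈ -1694.3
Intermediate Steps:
z = 0 (z = 4*0 = 0)
q(s) = -38*s (q(s) = (2*s)*(-19) = -38*s)
E(N) = 19 + 2*N**3 (E(N) = 19 + ((N + N)*(N + 0))*N = 19 + ((2*N)*N)*N = 19 + (2*N**2)*N = 19 + 2*N**3)
(E(-1222) + q(32))/(2252352 - 98261) = ((19 + 2*(-1222)**3) - 38*32)/(2252352 - 98261) = ((19 + 2*(-1824793048)) - 1216)/2154091 = ((19 - 3649586096) - 1216)*(1/2154091) = (-3649586077 - 1216)*(1/2154091) = -3649587293*1/2154091 = -3649587293/2154091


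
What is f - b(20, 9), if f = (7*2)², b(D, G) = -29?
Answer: 225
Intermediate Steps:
f = 196 (f = 14² = 196)
f - b(20, 9) = 196 - 1*(-29) = 196 + 29 = 225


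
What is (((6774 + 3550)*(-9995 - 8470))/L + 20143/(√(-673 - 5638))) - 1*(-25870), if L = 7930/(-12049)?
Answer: 229713806944/793 - 20143*I*√6311/6311 ≈ 2.8968e+8 - 253.56*I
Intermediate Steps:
L = -7930/12049 (L = 7930*(-1/12049) = -7930/12049 ≈ -0.65815)
(((6774 + 3550)*(-9995 - 8470))/L + 20143/(√(-673 - 5638))) - 1*(-25870) = (((6774 + 3550)*(-9995 - 8470))/(-7930/12049) + 20143/(√(-673 - 5638))) - 1*(-25870) = ((10324*(-18465))*(-12049/7930) + 20143/(√(-6311))) + 25870 = (-190632660*(-12049/7930) + 20143/((I*√6311))) + 25870 = (229693292034/793 + 20143*(-I*√6311/6311)) + 25870 = (229693292034/793 - 20143*I*√6311/6311) + 25870 = 229713806944/793 - 20143*I*√6311/6311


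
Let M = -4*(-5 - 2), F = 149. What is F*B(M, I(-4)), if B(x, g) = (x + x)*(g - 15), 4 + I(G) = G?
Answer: -191912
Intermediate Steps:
I(G) = -4 + G
M = 28 (M = -4*(-7) = 28)
B(x, g) = 2*x*(-15 + g) (B(x, g) = (2*x)*(-15 + g) = 2*x*(-15 + g))
F*B(M, I(-4)) = 149*(2*28*(-15 + (-4 - 4))) = 149*(2*28*(-15 - 8)) = 149*(2*28*(-23)) = 149*(-1288) = -191912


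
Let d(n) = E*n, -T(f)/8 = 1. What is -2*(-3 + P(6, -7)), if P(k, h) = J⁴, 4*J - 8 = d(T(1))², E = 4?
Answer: -8861532186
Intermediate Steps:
T(f) = -8 (T(f) = -8*1 = -8)
d(n) = 4*n
J = 258 (J = 2 + (4*(-8))²/4 = 2 + (¼)*(-32)² = 2 + (¼)*1024 = 2 + 256 = 258)
P(k, h) = 4430766096 (P(k, h) = 258⁴ = 4430766096)
-2*(-3 + P(6, -7)) = -2*(-3 + 4430766096) = -2*4430766093 = -8861532186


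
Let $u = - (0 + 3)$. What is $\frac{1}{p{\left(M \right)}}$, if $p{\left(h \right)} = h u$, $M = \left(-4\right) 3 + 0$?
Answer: $\frac{1}{36} \approx 0.027778$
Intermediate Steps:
$u = -3$ ($u = \left(-1\right) 3 = -3$)
$M = -12$ ($M = -12 + 0 = -12$)
$p{\left(h \right)} = - 3 h$ ($p{\left(h \right)} = h \left(-3\right) = - 3 h$)
$\frac{1}{p{\left(M \right)}} = \frac{1}{\left(-3\right) \left(-12\right)} = \frac{1}{36}$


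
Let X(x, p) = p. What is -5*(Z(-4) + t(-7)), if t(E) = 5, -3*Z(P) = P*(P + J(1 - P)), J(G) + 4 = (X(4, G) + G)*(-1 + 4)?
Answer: -515/3 ≈ -171.67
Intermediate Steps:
J(G) = -4 + 6*G (J(G) = -4 + (G + G)*(-1 + 4) = -4 + (2*G)*3 = -4 + 6*G)
Z(P) = -P*(2 - 5*P)/3 (Z(P) = -P*(P + (-4 + 6*(1 - P)))/3 = -P*(P + (-4 + (6 - 6*P)))/3 = -P*(P + (2 - 6*P))/3 = -P*(2 - 5*P)/3)
-5*(Z(-4) + t(-7)) = -5*((⅓)*(-4)*(-2 + 5*(-4)) + 5) = -5*((⅓)*(-4)*(-2 - 20) + 5) = -5*((⅓)*(-4)*(-22) + 5) = -5*(88/3 + 5) = -5*103/3 = -515/3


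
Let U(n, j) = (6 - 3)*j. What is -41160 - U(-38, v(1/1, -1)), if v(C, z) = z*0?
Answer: -41160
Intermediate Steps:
v(C, z) = 0
U(n, j) = 3*j
-41160 - U(-38, v(1/1, -1)) = -41160 - 3*0 = -41160 - 1*0 = -41160 + 0 = -41160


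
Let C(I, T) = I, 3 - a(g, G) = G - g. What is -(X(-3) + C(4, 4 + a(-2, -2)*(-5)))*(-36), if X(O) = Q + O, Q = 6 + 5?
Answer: 432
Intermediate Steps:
Q = 11
a(g, G) = 3 + g - G (a(g, G) = 3 - (G - g) = 3 + (g - G) = 3 + g - G)
X(O) = 11 + O
-(X(-3) + C(4, 4 + a(-2, -2)*(-5)))*(-36) = -((11 - 3) + 4)*(-36) = -(8 + 4)*(-36) = -12*(-36) = -1*(-432) = 432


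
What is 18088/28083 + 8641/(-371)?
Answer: -235954555/10418793 ≈ -22.647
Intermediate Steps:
18088/28083 + 8641/(-371) = 18088*(1/28083) + 8641*(-1/371) = 18088/28083 - 8641/371 = -235954555/10418793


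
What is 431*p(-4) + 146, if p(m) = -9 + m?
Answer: -5457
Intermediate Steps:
431*p(-4) + 146 = 431*(-9 - 4) + 146 = 431*(-13) + 146 = -5603 + 146 = -5457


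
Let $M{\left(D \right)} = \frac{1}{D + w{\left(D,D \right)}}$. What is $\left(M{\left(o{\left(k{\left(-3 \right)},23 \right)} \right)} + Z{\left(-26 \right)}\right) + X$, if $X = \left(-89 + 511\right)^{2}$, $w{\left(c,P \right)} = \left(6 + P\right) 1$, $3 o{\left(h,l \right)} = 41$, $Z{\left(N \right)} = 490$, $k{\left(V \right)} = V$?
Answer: $\frac{17857403}{100} \approx 1.7857 \cdot 10^{5}$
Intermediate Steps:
$o{\left(h,l \right)} = \frac{41}{3}$ ($o{\left(h,l \right)} = \frac{1}{3} \cdot 41 = \frac{41}{3}$)
$w{\left(c,P \right)} = 6 + P$
$M{\left(D \right)} = \frac{1}{6 + 2 D}$ ($M{\left(D \right)} = \frac{1}{D + \left(6 + D\right)} = \frac{1}{6 + 2 D}$)
$X = 178084$ ($X = 422^{2} = 178084$)
$\left(M{\left(o{\left(k{\left(-3 \right)},23 \right)} \right)} + Z{\left(-26 \right)}\right) + X = \left(\frac{1}{2 \left(3 + \frac{41}{3}\right)} + 490\right) + 178084 = \left(\frac{1}{2 \cdot \frac{50}{3}} + 490\right) + 178084 = \left(\frac{1}{2} \cdot \frac{3}{50} + 490\right) + 178084 = \left(\frac{3}{100} + 490\right) + 178084 = \frac{49003}{100} + 178084 = \frac{17857403}{100}$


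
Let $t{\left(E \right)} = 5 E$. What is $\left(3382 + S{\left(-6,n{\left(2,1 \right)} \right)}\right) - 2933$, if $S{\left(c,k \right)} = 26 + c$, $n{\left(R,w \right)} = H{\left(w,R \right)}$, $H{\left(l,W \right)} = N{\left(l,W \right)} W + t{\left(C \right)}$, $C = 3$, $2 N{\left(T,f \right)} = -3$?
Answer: $469$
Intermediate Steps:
$N{\left(T,f \right)} = - \frac{3}{2}$ ($N{\left(T,f \right)} = \frac{1}{2} \left(-3\right) = - \frac{3}{2}$)
$H{\left(l,W \right)} = 15 - \frac{3 W}{2}$ ($H{\left(l,W \right)} = - \frac{3 W}{2} + 5 \cdot 3 = - \frac{3 W}{2} + 15 = 15 - \frac{3 W}{2}$)
$n{\left(R,w \right)} = 15 - \frac{3 R}{2}$
$\left(3382 + S{\left(-6,n{\left(2,1 \right)} \right)}\right) - 2933 = \left(3382 + \left(26 - 6\right)\right) - 2933 = \left(3382 + 20\right) - 2933 = 3402 - 2933 = 469$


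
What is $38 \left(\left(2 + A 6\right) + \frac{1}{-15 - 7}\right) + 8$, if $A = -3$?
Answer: $- \frac{6619}{11} \approx -601.73$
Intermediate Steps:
$38 \left(\left(2 + A 6\right) + \frac{1}{-15 - 7}\right) + 8 = 38 \left(\left(2 - 18\right) + \frac{1}{-15 - 7}\right) + 8 = 38 \left(\left(2 - 18\right) + \frac{1}{-22}\right) + 8 = 38 \left(-16 - \frac{1}{22}\right) + 8 = 38 \left(- \frac{353}{22}\right) + 8 = - \frac{6707}{11} + 8 = - \frac{6619}{11}$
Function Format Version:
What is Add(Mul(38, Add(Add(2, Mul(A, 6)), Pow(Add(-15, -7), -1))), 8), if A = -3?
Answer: Rational(-6619, 11) ≈ -601.73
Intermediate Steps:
Add(Mul(38, Add(Add(2, Mul(A, 6)), Pow(Add(-15, -7), -1))), 8) = Add(Mul(38, Add(Add(2, Mul(-3, 6)), Pow(Add(-15, -7), -1))), 8) = Add(Mul(38, Add(Add(2, -18), Pow(-22, -1))), 8) = Add(Mul(38, Add(-16, Rational(-1, 22))), 8) = Add(Mul(38, Rational(-353, 22)), 8) = Add(Rational(-6707, 11), 8) = Rational(-6619, 11)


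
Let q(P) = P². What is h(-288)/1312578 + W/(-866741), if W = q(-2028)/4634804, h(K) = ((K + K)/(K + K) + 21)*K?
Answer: -353586346611748/73234098231781161 ≈ -0.0048282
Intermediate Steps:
h(K) = 22*K (h(K) = ((2*K)/((2*K)) + 21)*K = ((2*K)*(1/(2*K)) + 21)*K = (1 + 21)*K = 22*K)
W = 1028196/1158701 (W = (-2028)²/4634804 = 4112784*(1/4634804) = 1028196/1158701 ≈ 0.88737)
h(-288)/1312578 + W/(-866741) = (22*(-288))/1312578 + (1028196/1158701)/(-866741) = -6336*1/1312578 + (1028196/1158701)*(-1/866741) = -352/72921 - 1028196/1004293663441 = -353586346611748/73234098231781161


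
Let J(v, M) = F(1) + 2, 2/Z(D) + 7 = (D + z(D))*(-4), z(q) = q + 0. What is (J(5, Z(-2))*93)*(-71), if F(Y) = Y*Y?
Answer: -19809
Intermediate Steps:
z(q) = q
F(Y) = Y²
Z(D) = 2/(-7 - 8*D) (Z(D) = 2/(-7 + (D + D)*(-4)) = 2/(-7 + (2*D)*(-4)) = 2/(-7 - 8*D))
J(v, M) = 3 (J(v, M) = 1² + 2 = 1 + 2 = 3)
(J(5, Z(-2))*93)*(-71) = (3*93)*(-71) = 279*(-71) = -19809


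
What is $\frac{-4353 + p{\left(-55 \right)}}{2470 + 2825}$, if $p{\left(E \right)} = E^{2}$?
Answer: $- \frac{1328}{5295} \approx -0.2508$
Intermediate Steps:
$\frac{-4353 + p{\left(-55 \right)}}{2470 + 2825} = \frac{-4353 + \left(-55\right)^{2}}{2470 + 2825} = \frac{-4353 + 3025}{5295} = \left(-1328\right) \frac{1}{5295} = - \frac{1328}{5295}$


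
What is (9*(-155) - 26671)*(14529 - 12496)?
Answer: -57058178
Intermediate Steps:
(9*(-155) - 26671)*(14529 - 12496) = (-1395 - 26671)*2033 = -28066*2033 = -57058178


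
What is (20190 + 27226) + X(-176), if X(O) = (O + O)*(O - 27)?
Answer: 118872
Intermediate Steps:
X(O) = 2*O*(-27 + O) (X(O) = (2*O)*(-27 + O) = 2*O*(-27 + O))
(20190 + 27226) + X(-176) = (20190 + 27226) + 2*(-176)*(-27 - 176) = 47416 + 2*(-176)*(-203) = 47416 + 71456 = 118872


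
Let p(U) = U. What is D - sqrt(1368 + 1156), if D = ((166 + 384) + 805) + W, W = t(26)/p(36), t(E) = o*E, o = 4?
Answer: 12221/9 - 2*sqrt(631) ≈ 1307.6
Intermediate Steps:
t(E) = 4*E
W = 26/9 (W = (4*26)/36 = 104*(1/36) = 26/9 ≈ 2.8889)
D = 12221/9 (D = ((166 + 384) + 805) + 26/9 = (550 + 805) + 26/9 = 1355 + 26/9 = 12221/9 ≈ 1357.9)
D - sqrt(1368 + 1156) = 12221/9 - sqrt(1368 + 1156) = 12221/9 - sqrt(2524) = 12221/9 - 2*sqrt(631)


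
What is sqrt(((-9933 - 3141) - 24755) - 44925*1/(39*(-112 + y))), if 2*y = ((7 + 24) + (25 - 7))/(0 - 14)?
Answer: I*sqrt(313178089)/91 ≈ 194.47*I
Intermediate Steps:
y = -7/4 (y = (((7 + 24) + (25 - 7))/(0 - 14))/2 = ((31 + 18)/(-14))/2 = (49*(-1/14))/2 = (1/2)*(-7/2) = -7/4 ≈ -1.7500)
sqrt(((-9933 - 3141) - 24755) - 44925*1/(39*(-112 + y))) = sqrt(((-9933 - 3141) - 24755) - 44925*1/(39*(-112 - 7/4))) = sqrt((-13074 - 24755) - 44925/(39*(-455/4))) = sqrt(-37829 - 44925/(-17745/4)) = sqrt(-37829 - 44925*(-4/17745)) = sqrt(-37829 + 11980/1183) = sqrt(-44739727/1183) = I*sqrt(313178089)/91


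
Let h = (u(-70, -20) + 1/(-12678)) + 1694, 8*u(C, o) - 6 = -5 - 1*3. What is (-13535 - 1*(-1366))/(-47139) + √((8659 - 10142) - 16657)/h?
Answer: 12169/47139 + 50712*I*√4535/42946723 ≈ 0.25815 + 0.079519*I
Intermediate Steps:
u(C, o) = -¼ (u(C, o) = ¾ + (-5 - 1*3)/8 = ¾ + (-5 - 3)/8 = ¾ + (⅛)*(-8) = ¾ - 1 = -¼)
h = 42946723/25356 (h = (-¼ + 1/(-12678)) + 1694 = (-¼ - 1/12678) + 1694 = -6341/25356 + 1694 = 42946723/25356 ≈ 1693.8)
(-13535 - 1*(-1366))/(-47139) + √((8659 - 10142) - 16657)/h = (-13535 - 1*(-1366))/(-47139) + √((8659 - 10142) - 16657)/(42946723/25356) = (-13535 + 1366)*(-1/47139) + √(-1483 - 16657)*(25356/42946723) = -12169*(-1/47139) + √(-18140)*(25356/42946723) = 12169/47139 + (2*I*√4535)*(25356/42946723) = 12169/47139 + 50712*I*√4535/42946723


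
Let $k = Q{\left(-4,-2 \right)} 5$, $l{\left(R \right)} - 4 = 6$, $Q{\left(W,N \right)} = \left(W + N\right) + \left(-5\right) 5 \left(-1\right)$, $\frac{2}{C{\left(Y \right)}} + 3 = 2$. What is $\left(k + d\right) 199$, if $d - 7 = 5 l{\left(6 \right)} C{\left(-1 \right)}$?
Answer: $398$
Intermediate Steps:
$C{\left(Y \right)} = -2$ ($C{\left(Y \right)} = \frac{2}{-3 + 2} = \frac{2}{-1} = 2 \left(-1\right) = -2$)
$Q{\left(W,N \right)} = 25 + N + W$ ($Q{\left(W,N \right)} = \left(N + W\right) - -25 = \left(N + W\right) + 25 = 25 + N + W$)
$l{\left(R \right)} = 10$ ($l{\left(R \right)} = 4 + 6 = 10$)
$d = -93$ ($d = 7 + 5 \cdot 10 \left(-2\right) = 7 + 50 \left(-2\right) = 7 - 100 = -93$)
$k = 95$ ($k = \left(25 - 2 - 4\right) 5 = 19 \cdot 5 = 95$)
$\left(k + d\right) 199 = \left(95 - 93\right) 199 = 2 \cdot 199 = 398$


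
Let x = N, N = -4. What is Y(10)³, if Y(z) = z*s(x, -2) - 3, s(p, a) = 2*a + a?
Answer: -250047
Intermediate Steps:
x = -4
s(p, a) = 3*a
Y(z) = -3 - 6*z (Y(z) = z*(3*(-2)) - 3 = z*(-6) - 3 = -6*z - 3 = -3 - 6*z)
Y(10)³ = (-3 - 6*10)³ = (-3 - 60)³ = (-63)³ = -250047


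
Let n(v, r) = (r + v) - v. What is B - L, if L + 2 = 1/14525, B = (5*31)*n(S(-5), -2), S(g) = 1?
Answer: -4473701/14525 ≈ -308.00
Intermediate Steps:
n(v, r) = r
B = -310 (B = (5*31)*(-2) = 155*(-2) = -310)
L = -29049/14525 (L = -2 + 1/14525 = -29049/14525 ≈ -1.9999)
B - L = -310 - 1*(-29049/14525) = -310 + 29049/14525 = -4473701/14525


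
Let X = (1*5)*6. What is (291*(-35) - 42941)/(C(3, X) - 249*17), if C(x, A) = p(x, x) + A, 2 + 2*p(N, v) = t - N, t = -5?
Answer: 101/8 ≈ 12.625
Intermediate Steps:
X = 30 (X = 5*6 = 30)
p(N, v) = -7/2 - N/2 (p(N, v) = -1 + (-5 - N)/2 = -1 + (-5/2 - N/2) = -7/2 - N/2)
C(x, A) = -7/2 + A - x/2 (C(x, A) = (-7/2 - x/2) + A = -7/2 + A - x/2)
(291*(-35) - 42941)/(C(3, X) - 249*17) = (291*(-35) - 42941)/((-7/2 + 30 - 1/2*3) - 249*17) = (-10185 - 42941)/((-7/2 + 30 - 3/2) - 4233) = -53126/(25 - 4233) = -53126/(-4208) = -53126*(-1/4208) = 101/8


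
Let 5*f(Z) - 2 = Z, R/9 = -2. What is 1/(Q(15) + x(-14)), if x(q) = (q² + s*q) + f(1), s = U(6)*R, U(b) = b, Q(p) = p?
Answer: 5/8618 ≈ 0.00058018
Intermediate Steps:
R = -18 (R = 9*(-2) = -18)
f(Z) = ⅖ + Z/5
s = -108 (s = 6*(-18) = -108)
x(q) = ⅗ + q² - 108*q (x(q) = (q² - 108*q) + (⅖ + (⅕)*1) = (q² - 108*q) + (⅖ + ⅕) = (q² - 108*q) + ⅗ = ⅗ + q² - 108*q)
1/(Q(15) + x(-14)) = 1/(15 + (⅗ + (-14)² - 108*(-14))) = 1/(15 + (⅗ + 196 + 1512)) = 1/(15 + 8543/5) = 1/(8618/5) = 5/8618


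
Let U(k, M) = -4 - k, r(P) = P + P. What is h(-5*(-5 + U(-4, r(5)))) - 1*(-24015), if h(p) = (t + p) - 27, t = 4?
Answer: 24017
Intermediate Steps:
r(P) = 2*P
h(p) = -23 + p (h(p) = (4 + p) - 27 = -23 + p)
h(-5*(-5 + U(-4, r(5)))) - 1*(-24015) = (-23 - 5*(-5 + (-4 - 1*(-4)))) - 1*(-24015) = (-23 - 5*(-5 + (-4 + 4))) + 24015 = (-23 - 5*(-5 + 0)) + 24015 = (-23 - 5*(-5)) + 24015 = (-23 + 25) + 24015 = 2 + 24015 = 24017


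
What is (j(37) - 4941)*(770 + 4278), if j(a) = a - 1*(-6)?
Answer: -24725104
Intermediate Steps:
j(a) = 6 + a (j(a) = a + 6 = 6 + a)
(j(37) - 4941)*(770 + 4278) = ((6 + 37) - 4941)*(770 + 4278) = (43 - 4941)*5048 = -4898*5048 = -24725104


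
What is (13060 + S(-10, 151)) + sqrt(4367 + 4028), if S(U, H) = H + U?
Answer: 13201 + sqrt(8395) ≈ 13293.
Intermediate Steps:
(13060 + S(-10, 151)) + sqrt(4367 + 4028) = (13060 + (151 - 10)) + sqrt(4367 + 4028) = (13060 + 141) + sqrt(8395) = 13201 + sqrt(8395)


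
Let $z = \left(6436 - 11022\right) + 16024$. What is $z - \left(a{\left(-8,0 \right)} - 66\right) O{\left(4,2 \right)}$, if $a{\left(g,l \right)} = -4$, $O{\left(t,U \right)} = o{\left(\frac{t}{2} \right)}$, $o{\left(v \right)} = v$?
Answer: $11578$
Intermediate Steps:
$O{\left(t,U \right)} = \frac{t}{2}$
$z = 11438$ ($z = -4586 + 16024 = 11438$)
$z - \left(a{\left(-8,0 \right)} - 66\right) O{\left(4,2 \right)} = 11438 - \left(-4 - 66\right) \frac{1}{2} \cdot 4 = 11438 - \left(-70\right) 2 = 11438 - -140 = 11438 + 140 = 11578$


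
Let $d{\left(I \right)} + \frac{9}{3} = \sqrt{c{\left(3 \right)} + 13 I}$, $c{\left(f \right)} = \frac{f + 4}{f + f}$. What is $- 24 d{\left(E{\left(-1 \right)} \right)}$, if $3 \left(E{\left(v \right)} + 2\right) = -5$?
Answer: $72 - 12 i \sqrt{186} \approx 72.0 - 163.66 i$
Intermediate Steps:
$E{\left(v \right)} = - \frac{11}{3}$ ($E{\left(v \right)} = -2 + \frac{1}{3} \left(-5\right) = -2 - \frac{5}{3} = - \frac{11}{3}$)
$c{\left(f \right)} = \frac{4 + f}{2 f}$
$d{\left(I \right)} = -3 + \sqrt{\frac{7}{6} + 13 I}$ ($d{\left(I \right)} = -3 + \sqrt{\frac{4 + 3}{2 \cdot 3} + 13 I} = -3 + \sqrt{\frac{1}{2} \cdot \frac{1}{3} \cdot 7 + 13 I} = -3 + \sqrt{\frac{7}{6} + 13 I}$)
$- 24 d{\left(E{\left(-1 \right)} \right)} = - 24 \left(-3 + \frac{\sqrt{42 + 468 \left(- \frac{11}{3}\right)}}{6}\right) = - 24 \left(-3 + \frac{\sqrt{42 - 1716}}{6}\right) = - 24 \left(-3 + \frac{\sqrt{-1674}}{6}\right) = - 24 \left(-3 + \frac{3 i \sqrt{186}}{6}\right) = - 24 \left(-3 + \frac{i \sqrt{186}}{2}\right) = 72 - 12 i \sqrt{186}$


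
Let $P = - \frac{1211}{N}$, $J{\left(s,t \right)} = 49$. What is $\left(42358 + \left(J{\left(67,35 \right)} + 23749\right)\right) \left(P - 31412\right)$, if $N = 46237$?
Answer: $- \frac{96084832495380}{46237} \approx -2.0781 \cdot 10^{9}$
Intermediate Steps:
$P = - \frac{1211}{46237} \approx -0.026191$
$\left(42358 + \left(J{\left(67,35 \right)} + 23749\right)\right) \left(P - 31412\right) = \left(42358 + \left(49 + 23749\right)\right) \left(- \frac{1211}{46237} - 31412\right) = \left(42358 + 23798\right) \left(- \frac{1452397855}{46237}\right) = 66156 \left(- \frac{1452397855}{46237}\right) = - \frac{96084832495380}{46237}$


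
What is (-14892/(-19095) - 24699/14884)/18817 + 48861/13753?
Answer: 87101391158979293/24516919283468660 ≈ 3.5527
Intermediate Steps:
(-14892/(-19095) - 24699/14884)/18817 + 48861/13753 = (-14892*(-1/19095) - 24699*1/14884)*(1/18817) + 48861*(1/13753) = (4964/6365 - 24699/14884)*(1/18817) + 48861/13753 = -83324959/94736660*1/18817 + 48861/13753 = -83324959/1782659731220 + 48861/13753 = 87101391158979293/24516919283468660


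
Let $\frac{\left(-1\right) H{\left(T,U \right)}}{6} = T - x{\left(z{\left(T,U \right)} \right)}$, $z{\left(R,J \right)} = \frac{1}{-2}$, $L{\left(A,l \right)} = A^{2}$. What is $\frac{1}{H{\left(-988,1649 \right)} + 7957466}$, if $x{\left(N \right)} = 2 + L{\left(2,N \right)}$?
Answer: $\frac{1}{7963430} \approx 1.2557 \cdot 10^{-7}$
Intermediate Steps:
$z{\left(R,J \right)} = - \frac{1}{2}$
$x{\left(N \right)} = 6$ ($x{\left(N \right)} = 2 + 2^{2} = 2 + 4 = 6$)
$H{\left(T,U \right)} = 36 - 6 T$ ($H{\left(T,U \right)} = - 6 \left(T - 6\right) = - 6 \left(-6 + T\right) = 36 - 6 T$)
$\frac{1}{H{\left(-988,1649 \right)} + 7957466} = \frac{1}{\left(36 - -5928\right) + 7957466} = \frac{1}{\left(36 + 5928\right) + 7957466} = \frac{1}{5964 + 7957466} = \frac{1}{7963430}$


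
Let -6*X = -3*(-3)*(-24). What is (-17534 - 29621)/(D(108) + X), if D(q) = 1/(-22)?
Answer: -1037410/791 ≈ -1311.5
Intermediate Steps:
D(q) = -1/22
X = 36 (X = -(-3*(-3))*(-24)/6 = -3*(-24)/2 = -⅙*(-216) = 36)
(-17534 - 29621)/(D(108) + X) = (-17534 - 29621)/(-1/22 + 36) = -47155/791/22 = -47155*22/791 = -1037410/791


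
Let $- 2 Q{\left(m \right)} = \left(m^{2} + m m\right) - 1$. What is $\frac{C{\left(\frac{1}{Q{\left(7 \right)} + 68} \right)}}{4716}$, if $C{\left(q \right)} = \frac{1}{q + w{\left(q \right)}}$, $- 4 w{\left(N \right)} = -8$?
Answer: $\frac{13}{125760} \approx 0.00010337$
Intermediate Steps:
$Q{\left(m \right)} = \frac{1}{2} - m^{2}$ ($Q{\left(m \right)} = - \frac{\left(m^{2} + m m\right) - 1}{2} = - \frac{\left(m^{2} + m^{2}\right) - 1}{2} = - \frac{2 m^{2} - 1}{2} = - \frac{-1 + 2 m^{2}}{2} = \frac{1}{2} - m^{2}$)
$w{\left(N \right)} = 2$ ($w{\left(N \right)} = \left(- \frac{1}{4}\right) \left(-8\right) = 2$)
$C{\left(q \right)} = \frac{1}{2 + q}$ ($C{\left(q \right)} = \frac{1}{q + 2} = \frac{1}{2 + q}$)
$\frac{C{\left(\frac{1}{Q{\left(7 \right)} + 68} \right)}}{4716} = \frac{1}{\left(2 + \frac{1}{\left(\frac{1}{2} - 7^{2}\right) + 68}\right) 4716} = \frac{1}{2 + \frac{1}{\left(\frac{1}{2} - 49\right) + 68}} \cdot \frac{1}{4716} = \frac{1}{2 + \frac{1}{- \frac{97}{2} + 68}} \cdot \frac{1}{4716} = \frac{1}{2 + \frac{1}{\frac{39}{2}}} \cdot \frac{1}{4716} = \frac{1}{2 + \frac{2}{39}} \cdot \frac{1}{4716} = \frac{1}{\frac{80}{39}} \cdot \frac{1}{4716} = \frac{39}{80} \cdot \frac{1}{4716} = \frac{13}{125760}$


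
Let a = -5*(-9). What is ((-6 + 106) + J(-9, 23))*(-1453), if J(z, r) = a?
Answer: -210685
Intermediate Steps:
a = 45
J(z, r) = 45
((-6 + 106) + J(-9, 23))*(-1453) = ((-6 + 106) + 45)*(-1453) = (100 + 45)*(-1453) = 145*(-1453) = -210685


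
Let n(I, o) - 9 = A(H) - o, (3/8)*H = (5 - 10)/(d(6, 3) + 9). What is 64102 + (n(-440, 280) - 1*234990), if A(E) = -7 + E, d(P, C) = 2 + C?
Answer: -3594506/21 ≈ -1.7117e+5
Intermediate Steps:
H = -20/21 (H = 8*((5 - 10)/((2 + 3) + 9))/3 = 8*(-5/(5 + 9))/3 = 8*(-5/14)/3 = 8*(-5*1/14)/3 = (8/3)*(-5/14) = -20/21 ≈ -0.95238)
n(I, o) = 22/21 - o (n(I, o) = 9 + ((-7 - 20/21) - o) = 9 + (-167/21 - o) = 22/21 - o)
64102 + (n(-440, 280) - 1*234990) = 64102 + ((22/21 - 1*280) - 1*234990) = 64102 + ((22/21 - 280) - 234990) = 64102 + (-5858/21 - 234990) = 64102 - 4940648/21 = -3594506/21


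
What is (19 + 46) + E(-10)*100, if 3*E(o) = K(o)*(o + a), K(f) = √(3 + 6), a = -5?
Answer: -1435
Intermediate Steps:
K(f) = 3 (K(f) = √9 = 3)
E(o) = -5 + o (E(o) = (3*(o - 5))/3 = (3*(-5 + o))/3 = (-15 + 3*o)/3 = -5 + o)
(19 + 46) + E(-10)*100 = (19 + 46) + (-5 - 10)*100 = 65 - 15*100 = 65 - 1500 = -1435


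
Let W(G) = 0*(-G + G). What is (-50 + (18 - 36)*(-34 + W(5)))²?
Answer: 315844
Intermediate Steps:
W(G) = 0 (W(G) = 0*0 = 0)
(-50 + (18 - 36)*(-34 + W(5)))² = (-50 + (18 - 36)*(-34 + 0))² = (-50 - 18*(-34))² = (-50 + 612)² = 562² = 315844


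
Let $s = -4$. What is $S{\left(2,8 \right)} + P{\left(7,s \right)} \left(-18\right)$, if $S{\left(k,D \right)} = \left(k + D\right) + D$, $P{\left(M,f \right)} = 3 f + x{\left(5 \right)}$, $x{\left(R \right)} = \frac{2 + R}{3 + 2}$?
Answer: $\frac{1044}{5} \approx 208.8$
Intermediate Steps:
$x{\left(R \right)} = \frac{2}{5} + \frac{R}{5}$ ($x{\left(R \right)} = \frac{2 + R}{5} = \left(2 + R\right) \frac{1}{5} = \frac{2}{5} + \frac{R}{5}$)
$P{\left(M,f \right)} = \frac{7}{5} + 3 f$ ($P{\left(M,f \right)} = 3 f + \left(\frac{2}{5} + \frac{1}{5} \cdot 5\right) = 3 f + \left(\frac{2}{5} + 1\right) = 3 f + \frac{7}{5} = \frac{7}{5} + 3 f$)
$S{\left(k,D \right)} = k + 2 D$ ($S{\left(k,D \right)} = \left(D + k\right) + D = k + 2 D$)
$S{\left(2,8 \right)} + P{\left(7,s \right)} \left(-18\right) = \left(2 + 2 \cdot 8\right) + \left(\frac{7}{5} + 3 \left(-4\right)\right) \left(-18\right) = \left(2 + 16\right) + \left(\frac{7}{5} - 12\right) \left(-18\right) = 18 - - \frac{954}{5} = 18 + \frac{954}{5} = \frac{1044}{5}$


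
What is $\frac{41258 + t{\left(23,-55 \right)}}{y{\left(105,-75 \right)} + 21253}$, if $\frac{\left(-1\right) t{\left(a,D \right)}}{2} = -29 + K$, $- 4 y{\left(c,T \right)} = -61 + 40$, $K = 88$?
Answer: $\frac{164560}{85033} \approx 1.9352$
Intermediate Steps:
$y{\left(c,T \right)} = \frac{21}{4}$ ($y{\left(c,T \right)} = - \frac{-61 + 40}{4} = \left(- \frac{1}{4}\right) \left(-21\right) = \frac{21}{4}$)
$t{\left(a,D \right)} = -118$ ($t{\left(a,D \right)} = - 2 \left(-29 + 88\right) = \left(-2\right) 59 = -118$)
$\frac{41258 + t{\left(23,-55 \right)}}{y{\left(105,-75 \right)} + 21253} = \frac{41258 - 118}{\frac{21}{4} + 21253} = \frac{41140}{\frac{85033}{4}} = 41140 \cdot \frac{4}{85033} = \frac{164560}{85033}$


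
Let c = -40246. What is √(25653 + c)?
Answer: I*√14593 ≈ 120.8*I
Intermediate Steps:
√(25653 + c) = √(25653 - 40246) = √(-14593) = I*√14593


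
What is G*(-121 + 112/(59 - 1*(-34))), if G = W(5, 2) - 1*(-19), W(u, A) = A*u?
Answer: -323089/93 ≈ -3474.1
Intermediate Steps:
G = 29 (G = 2*5 - 1*(-19) = 10 + 19 = 29)
G*(-121 + 112/(59 - 1*(-34))) = 29*(-121 + 112/(59 - 1*(-34))) = 29*(-121 + 112/(59 + 34)) = 29*(-121 + 112/93) = 29*(-11141/93) = -323089/93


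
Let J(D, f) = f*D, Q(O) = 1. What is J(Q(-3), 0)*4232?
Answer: 0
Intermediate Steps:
J(D, f) = D*f
J(Q(-3), 0)*4232 = (1*0)*4232 = 0*4232 = 0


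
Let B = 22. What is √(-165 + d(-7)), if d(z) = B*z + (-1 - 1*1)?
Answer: I*√321 ≈ 17.916*I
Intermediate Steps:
d(z) = -2 + 22*z (d(z) = 22*z + (-1 - 1*1) = 22*z + (-1 - 1) = 22*z - 2 = -2 + 22*z)
√(-165 + d(-7)) = √(-165 + (-2 + 22*(-7))) = √(-165 + (-2 - 154)) = √(-165 - 156) = √(-321) = I*√321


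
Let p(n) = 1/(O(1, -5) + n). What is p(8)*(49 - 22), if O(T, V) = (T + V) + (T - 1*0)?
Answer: 27/5 ≈ 5.4000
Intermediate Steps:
O(T, V) = V + 2*T (O(T, V) = (T + V) + (T + 0) = (T + V) + T = V + 2*T)
p(n) = 1/(-3 + n) (p(n) = 1/((-5 + 2*1) + n) = 1/((-5 + 2) + n) = 1/(-3 + n))
p(8)*(49 - 22) = (49 - 22)/(-3 + 8) = 27/5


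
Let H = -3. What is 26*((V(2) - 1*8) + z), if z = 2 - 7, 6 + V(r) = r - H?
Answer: -364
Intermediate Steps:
V(r) = -3 + r (V(r) = -6 + (r - 1*(-3)) = -6 + (r + 3) = -6 + (3 + r) = -3 + r)
z = -5
26*((V(2) - 1*8) + z) = 26*(((-3 + 2) - 1*8) - 5) = 26*((-1 - 8) - 5) = 26*(-9 - 5) = 26*(-14) = -364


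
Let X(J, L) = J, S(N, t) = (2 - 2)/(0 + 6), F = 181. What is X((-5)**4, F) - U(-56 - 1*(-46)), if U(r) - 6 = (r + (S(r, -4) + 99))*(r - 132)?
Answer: 13257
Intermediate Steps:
S(N, t) = 0 (S(N, t) = 0/6 = 0*(1/6) = 0)
U(r) = 6 + (-132 + r)*(99 + r) (U(r) = 6 + (r + (0 + 99))*(r - 132) = 6 + (r + 99)*(-132 + r) = 6 + (99 + r)*(-132 + r) = 6 + (-132 + r)*(99 + r))
X((-5)**4, F) - U(-56 - 1*(-46)) = (-5)**4 - (-13062 + (-56 - 1*(-46))**2 - 33*(-56 - 1*(-46))) = 625 - (-13062 + (-56 + 46)**2 - 33*(-56 + 46)) = 625 - (-13062 + (-10)**2 - 33*(-10)) = 625 - (-13062 + 100 + 330) = 625 - 1*(-12632) = 625 + 12632 = 13257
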